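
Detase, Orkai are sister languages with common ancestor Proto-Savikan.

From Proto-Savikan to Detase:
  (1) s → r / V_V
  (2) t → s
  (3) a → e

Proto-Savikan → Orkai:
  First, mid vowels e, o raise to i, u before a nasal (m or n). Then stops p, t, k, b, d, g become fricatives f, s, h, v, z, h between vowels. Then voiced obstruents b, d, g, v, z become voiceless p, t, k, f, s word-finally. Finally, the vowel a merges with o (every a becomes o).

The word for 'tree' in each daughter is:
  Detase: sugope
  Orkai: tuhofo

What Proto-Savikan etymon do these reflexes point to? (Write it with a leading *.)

*tugopa

Position 1: Detase has s, Orkai has t. Taking the neighbouring segments as reconstructed: Detase s could go back to *t or *s; Orkai t can only go back to *t — the one source consistent with every daughter is *t.
Position 3: Detase has g, Orkai has h. Detase preserves g here (none of its changes turn any other segment into g), so the proto-segment is *g.
Position 6: Detase has e, Orkai has o. Taking the neighbouring segments as reconstructed: Detase e could go back to *a or *e; Orkai o could go back to *a or *o — the one source consistent with every daughter is *a.
Continuing position by position gives *tugopa; check it forward:
Detase: *tugopa
  tugopa (rule 1 does not apply)
  tugopa → sugopa   [unconditioned shift]
  sugopa → sugope   [vowel merger]
  giving Detase sugope.
Orkai: *tugopa
  tugopa (rule 1 does not apply)
  tugopa → tuhofa   [intervocalic lenition]
  tuhofa (rule 3 does not apply)
  tuhofa → tuhofo   [vowel merger]
  giving Orkai tuhofo.
No other proto-form is consistent with every reflex, so the reconstruction is *tugopa.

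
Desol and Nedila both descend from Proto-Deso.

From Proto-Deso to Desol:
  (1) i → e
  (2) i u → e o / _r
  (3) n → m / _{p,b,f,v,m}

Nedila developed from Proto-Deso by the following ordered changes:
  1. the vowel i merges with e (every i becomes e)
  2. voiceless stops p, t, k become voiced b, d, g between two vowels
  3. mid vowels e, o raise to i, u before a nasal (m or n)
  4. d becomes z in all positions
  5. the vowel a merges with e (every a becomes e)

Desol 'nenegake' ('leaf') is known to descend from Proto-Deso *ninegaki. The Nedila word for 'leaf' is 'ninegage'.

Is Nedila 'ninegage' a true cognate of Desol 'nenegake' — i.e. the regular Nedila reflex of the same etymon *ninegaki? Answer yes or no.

Derive the expected Nedila reflex of *ninegaki:
Nedila: *ninegaki > nenegake > nenegage > ninegage > ninegege  (by vowel merger, intervocalic voicing, pre-nasal raising, vowel merger)
The regular Nedila reflex would be 'ninegege', but the attested form is 'ninegage'. The correspondence is irregular, so they are not cognates (the Nedila form has a different source).

no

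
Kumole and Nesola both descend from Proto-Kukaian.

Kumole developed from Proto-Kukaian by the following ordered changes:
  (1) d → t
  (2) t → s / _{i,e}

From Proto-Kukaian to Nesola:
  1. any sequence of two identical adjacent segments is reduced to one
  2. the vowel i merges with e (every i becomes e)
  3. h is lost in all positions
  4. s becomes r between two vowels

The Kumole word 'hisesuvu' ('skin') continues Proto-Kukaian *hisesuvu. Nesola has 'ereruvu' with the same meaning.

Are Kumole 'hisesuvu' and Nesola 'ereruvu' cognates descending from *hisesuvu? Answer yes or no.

Derive the expected Nesola reflex of *hisesuvu:
Nesola: *hisesuvu
  hisesuvu (rule 1 does not apply)
  hisesuvu → hesesuvu   [vowel merger]
  hesesuvu → esesuvu   [h-loss]
  esesuvu → ereruvu   [rhotacism]
  giving Nesola ereruvu.
Nesola 'ereruvu' matches the regular reflex exactly, so the pair is cognate.

yes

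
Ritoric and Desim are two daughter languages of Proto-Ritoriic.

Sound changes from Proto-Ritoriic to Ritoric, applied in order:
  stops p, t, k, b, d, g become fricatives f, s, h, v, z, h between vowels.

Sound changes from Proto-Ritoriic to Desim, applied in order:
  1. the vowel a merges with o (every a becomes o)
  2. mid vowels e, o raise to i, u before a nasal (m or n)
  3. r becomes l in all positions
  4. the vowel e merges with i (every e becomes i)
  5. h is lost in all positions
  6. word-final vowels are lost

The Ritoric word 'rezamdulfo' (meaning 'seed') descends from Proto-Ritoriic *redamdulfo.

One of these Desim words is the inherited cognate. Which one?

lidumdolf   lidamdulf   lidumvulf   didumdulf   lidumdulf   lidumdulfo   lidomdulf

lidumdulf

Desim: *redamdulfo
  redamdulfo → redomdulfo   [vowel merger]
  redomdulfo → redumdulfo   [pre-nasal raising]
  redumdulfo → ledumdulfo   [unconditioned shift]
  ledumdulfo → lidumdulfo   [vowel merger]
  lidumdulfo (rule 5 does not apply)
  lidumdulfo → lidumdulf   [apocope]
  giving Desim lidumdulf.
Only 'lidumdulf' matches the regular Desim development of *redamdulfo.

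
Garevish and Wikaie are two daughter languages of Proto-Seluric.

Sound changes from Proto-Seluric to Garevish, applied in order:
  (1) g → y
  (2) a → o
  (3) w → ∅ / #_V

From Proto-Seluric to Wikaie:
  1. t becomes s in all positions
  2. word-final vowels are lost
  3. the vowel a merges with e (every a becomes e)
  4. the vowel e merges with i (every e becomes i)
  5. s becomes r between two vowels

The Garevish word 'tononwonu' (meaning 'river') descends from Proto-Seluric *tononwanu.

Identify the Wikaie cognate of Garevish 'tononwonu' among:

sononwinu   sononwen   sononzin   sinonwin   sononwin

sononwin

Wikaie: start from *tononwanu.
  rule 1 (unconditioned shift): tononwanu → sononwanu
  rule 2 (apocope): sononwanu → sononwan
  rule 3 (vowel merger): sononwan → sononwen
  rule 4 (vowel merger): sononwen → sononwin
  rule 5: no change — sononwin
  ⇒ Wikaie sononwin
The other candidates each miss or misapply at least one Wikaie change.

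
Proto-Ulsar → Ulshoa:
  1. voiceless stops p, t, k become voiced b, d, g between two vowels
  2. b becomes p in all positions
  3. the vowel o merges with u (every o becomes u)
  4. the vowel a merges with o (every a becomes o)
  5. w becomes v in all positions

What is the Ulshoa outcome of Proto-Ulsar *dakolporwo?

Ulshoa: start from *dakolporwo.
  rule 1 (intervocalic voicing): dakolporwo → dagolporwo
  rule 2: no change — dagolporwo
  rule 3 (vowel merger): dagolporwo → dagulpurwu
  rule 4 (vowel merger): dagulpurwu → dogulpurwu
  rule 5 (unconditioned shift): dogulpurwu → dogulpurvu
  ⇒ Ulshoa dogulpurvu

dogulpurvu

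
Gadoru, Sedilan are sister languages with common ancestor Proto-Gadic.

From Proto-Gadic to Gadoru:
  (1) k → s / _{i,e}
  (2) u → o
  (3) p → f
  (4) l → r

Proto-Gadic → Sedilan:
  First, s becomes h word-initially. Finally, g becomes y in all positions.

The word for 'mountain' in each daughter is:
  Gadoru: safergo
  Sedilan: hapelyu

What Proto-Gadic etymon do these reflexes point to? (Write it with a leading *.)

*sapelgu

Position 3: Gadoru has f, Sedilan has p. Sedilan preserves p here (none of its changes turn any other segment into p), so the proto-segment is *p.
Position 7: Gadoru has o, Sedilan has u. Sedilan preserves u here (none of its changes turn any other segment into u), so the proto-segment is *u.
Position 5: Gadoru has r, Sedilan has l. Sedilan preserves l here (none of its changes turn any other segment into l), so the proto-segment is *l.
Continuing position by position gives *sapelgu; check it forward:
Gadoru: *sapelgu > sapelgo > safelgo > safergo  (by vowel merger, unconditioned shift, unconditioned shift)
Sedilan: *sapelgu
  sapelgu → hapelgu   [debuccalisation]
  hapelgu → hapelyu   [unconditioned shift]
  giving Sedilan hapelyu.
*sapelgu is the unique common source.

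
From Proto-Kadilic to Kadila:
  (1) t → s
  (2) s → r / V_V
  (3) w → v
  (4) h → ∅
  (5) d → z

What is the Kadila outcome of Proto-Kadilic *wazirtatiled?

vazirsarilez

Kadila: *wazirtatiled > wazirsasiled > wazirsariled > vazirsariled > vazirsarilez  (by unconditioned shift, rhotacism, unconditioned shift, unconditioned shift)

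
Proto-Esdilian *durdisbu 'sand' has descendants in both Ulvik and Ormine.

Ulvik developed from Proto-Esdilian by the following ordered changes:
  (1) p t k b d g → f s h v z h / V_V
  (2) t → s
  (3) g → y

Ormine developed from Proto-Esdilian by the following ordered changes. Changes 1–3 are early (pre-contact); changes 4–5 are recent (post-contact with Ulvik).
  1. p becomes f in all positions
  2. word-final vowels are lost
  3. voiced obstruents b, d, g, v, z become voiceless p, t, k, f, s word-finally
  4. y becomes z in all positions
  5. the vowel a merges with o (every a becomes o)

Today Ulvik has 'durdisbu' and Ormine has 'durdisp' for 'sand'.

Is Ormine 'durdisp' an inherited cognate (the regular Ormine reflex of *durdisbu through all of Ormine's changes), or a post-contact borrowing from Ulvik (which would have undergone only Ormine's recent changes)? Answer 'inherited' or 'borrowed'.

If inherited, *durdisbu would pass through all of Ormine's changes:
Ormine: *durdisbu
  durdisbu (rule 1 does not apply)
  durdisbu → durdisb   [apocope]
  durdisb → durdisp   [final devoicing]
  durdisp (rule 4 does not apply)
  durdisp (rule 5 does not apply)
  giving Ormine durdisp.
If borrowed from Ulvik 'durdisbu' after the early changes, it would undergo only the recent ones:
  rule 4 (unconditioned shift): no change (durdisbu)
  rule 5 (vowel merger): no change (durdisbu)
  ⇒ as a loan: durdisbu
Ormine 'durdisp' matches the inherited outcome exactly, so it is an inherited cognate, not a loan.

inherited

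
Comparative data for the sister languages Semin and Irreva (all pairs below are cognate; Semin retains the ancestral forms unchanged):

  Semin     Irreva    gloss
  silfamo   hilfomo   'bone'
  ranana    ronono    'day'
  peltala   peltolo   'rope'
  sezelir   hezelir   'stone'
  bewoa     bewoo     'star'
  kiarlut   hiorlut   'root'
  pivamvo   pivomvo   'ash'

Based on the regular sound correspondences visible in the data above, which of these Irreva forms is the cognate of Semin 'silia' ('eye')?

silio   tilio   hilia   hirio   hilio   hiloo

hilio

silfamo ~ hilfomo — Semin s corresponds to Irreva h word-initially before a front vowel.
bewoa ~ bewoo — Semin a corresponds to Irreva o word-finally.
Applying these to Semin 'silia':
  silia → hilia   (s→h word-initially before a front vowel)
  hilia → hilio   (a→o word-finally)
So the Irreva cognate is 'hilio'.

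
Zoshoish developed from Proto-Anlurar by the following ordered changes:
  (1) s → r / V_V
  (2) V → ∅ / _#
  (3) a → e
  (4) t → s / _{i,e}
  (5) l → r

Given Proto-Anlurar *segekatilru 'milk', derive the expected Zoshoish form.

Zoshoish: start from *segekatilru.
  rule 1: no change — segekatilru
  rule 2 (apocope): segekatilru → segekatilr
  rule 3 (vowel merger): segekatilr → segeketilr
  rule 4 (palatalisation): segeketilr → segekesilr
  rule 5 (unconditioned shift): segekesilr → segekesirr
  ⇒ Zoshoish segekesirr

segekesirr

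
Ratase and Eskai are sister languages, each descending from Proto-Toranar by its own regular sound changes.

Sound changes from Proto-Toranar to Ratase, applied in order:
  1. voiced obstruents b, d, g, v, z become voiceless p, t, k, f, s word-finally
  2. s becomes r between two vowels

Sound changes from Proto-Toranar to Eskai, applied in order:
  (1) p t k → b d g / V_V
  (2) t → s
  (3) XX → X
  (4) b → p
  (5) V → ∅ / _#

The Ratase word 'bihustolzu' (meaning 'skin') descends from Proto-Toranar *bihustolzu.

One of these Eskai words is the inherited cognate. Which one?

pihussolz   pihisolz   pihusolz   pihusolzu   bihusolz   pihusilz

pihusolz

Eskai: *bihustolzu
  bihustolzu (rule 1 does not apply)
  bihustolzu → bihussolzu   [unconditioned shift]
  bihussolzu → bihusolzu   [degemination]
  bihusolzu → pihusolzu   [unconditioned shift]
  pihusolzu → pihusolz   [apocope]
  giving Eskai pihusolz.
Only 'pihusolz' matches the regular Eskai development of *bihustolzu.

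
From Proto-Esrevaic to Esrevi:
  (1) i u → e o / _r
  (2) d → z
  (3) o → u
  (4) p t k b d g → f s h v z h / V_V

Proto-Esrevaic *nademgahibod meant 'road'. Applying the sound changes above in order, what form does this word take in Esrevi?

Esrevi: start from *nademgahibod.
  rule 1: no change — nademgahibod
  rule 2 (unconditioned shift): nademgahibod → nazemgahiboz
  rule 3 (vowel merger): nazemgahiboz → nazemgahibuz
  rule 4 (intervocalic lenition): nazemgahibuz → nazemgahivuz
  ⇒ Esrevi nazemgahivuz

nazemgahivuz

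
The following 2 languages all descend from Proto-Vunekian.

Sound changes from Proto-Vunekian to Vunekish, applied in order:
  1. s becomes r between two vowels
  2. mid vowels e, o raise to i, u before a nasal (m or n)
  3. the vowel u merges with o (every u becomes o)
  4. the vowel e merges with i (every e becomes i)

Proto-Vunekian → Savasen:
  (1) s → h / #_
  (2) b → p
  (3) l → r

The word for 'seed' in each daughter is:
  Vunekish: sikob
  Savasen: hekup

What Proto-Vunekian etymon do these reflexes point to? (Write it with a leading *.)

*sekub

Position 5: Vunekish has b, Savasen has p. Vunekish preserves b here (none of its changes turn any other segment into b), so the proto-segment is *b.
Position 1: Vunekish has s, Savasen has h. Vunekish preserves s here (none of its changes turn any other segment into s), so the proto-segment is *s.
Position 2: Vunekish has i, Savasen has e. Savasen preserves e here (none of its changes turn any other segment into e), so the proto-segment is *e.
Continuing position by position gives *sekub; check it forward:
Vunekish: start from *sekub.
  rule 1: no change — sekub
  rule 2: no change — sekub
  rule 3 (vowel merger): sekub → sekob
  rule 4 (vowel merger): sekob → sikob
  ⇒ Vunekish sikob
Savasen: *sekub > hekub > hekup  (by debuccalisation, unconditioned shift)
Only *sekub yields all of Vunekish sikob, Savasen hekup.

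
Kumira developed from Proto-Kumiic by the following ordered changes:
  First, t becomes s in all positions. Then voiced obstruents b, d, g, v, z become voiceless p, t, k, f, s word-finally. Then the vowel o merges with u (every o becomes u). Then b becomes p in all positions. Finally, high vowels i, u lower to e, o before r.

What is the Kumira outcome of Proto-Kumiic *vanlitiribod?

Kumira: *vanlitiribod
  vanlitiribod → vanlisiribod   [unconditioned shift]
  vanlisiribod → vanlisiribot   [final devoicing]
  vanlisiribot → vanlisiribut   [vowel merger]
  vanlisiribut → vanlisiriput   [unconditioned shift]
  vanlisiriput → vanliseriput   [pre-rhotic lowering]
  giving Kumira vanliseriput.

vanliseriput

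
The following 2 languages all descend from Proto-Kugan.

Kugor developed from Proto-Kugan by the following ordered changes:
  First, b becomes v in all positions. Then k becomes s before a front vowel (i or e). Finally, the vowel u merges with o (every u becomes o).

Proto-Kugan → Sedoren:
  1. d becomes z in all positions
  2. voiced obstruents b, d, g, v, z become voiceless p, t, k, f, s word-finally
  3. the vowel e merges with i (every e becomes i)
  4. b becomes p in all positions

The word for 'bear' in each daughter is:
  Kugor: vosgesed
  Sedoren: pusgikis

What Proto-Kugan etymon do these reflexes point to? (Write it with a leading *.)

Position 8: Kugor has d, Sedoren has s. Kugor preserves d here (none of its changes turn any other segment into d), so the proto-segment is *d.
Position 5: Kugor has e, Sedoren has i. Kugor preserves e here (none of its changes turn any other segment into e), so the proto-segment is *e.
Position 2: Kugor has o, Sedoren has u. Sedoren preserves u here (none of its changes turn any other segment into u), so the proto-segment is *u.
Continuing position by position gives *busgeked; check it forward:
Kugor: start from *busgeked.
  rule 1 (unconditioned shift): busgeked → vusgeked
  rule 2 (palatalisation): vusgeked → vusgesed
  rule 3 (vowel merger): vusgesed → vosgesed
  ⇒ Kugor vosgesed
Sedoren: start from *busgeked.
  rule 1 (unconditioned shift): busgeked → busgekez
  rule 2 (final devoicing): busgekez → busgekes
  rule 3 (vowel merger): busgekes → busgikis
  rule 4 (unconditioned shift): busgikis → pusgikis
  ⇒ Sedoren pusgikis
*busgeked is the unique common source.

*busgeked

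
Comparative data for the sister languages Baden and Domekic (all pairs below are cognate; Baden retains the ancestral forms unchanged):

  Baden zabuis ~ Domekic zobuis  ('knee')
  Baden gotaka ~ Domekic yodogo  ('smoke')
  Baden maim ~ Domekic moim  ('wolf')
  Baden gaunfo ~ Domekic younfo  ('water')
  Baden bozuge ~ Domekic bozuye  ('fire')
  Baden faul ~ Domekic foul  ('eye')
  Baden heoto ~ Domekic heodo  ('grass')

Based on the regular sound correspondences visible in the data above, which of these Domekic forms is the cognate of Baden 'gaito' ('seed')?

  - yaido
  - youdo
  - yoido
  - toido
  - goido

yoido

gaunfo ~ younfo — Baden g corresponds to Domekic y word-initially before a back vowel.
maim ~ moim — Baden a corresponds to Domekic o after a consonant, before a front vowel.
heoto ~ heodo — Baden t corresponds to Domekic d between vowels (before a back vowel).
Applying these to Baden 'gaito':
  gaito → yaito   (g→y word-initially before a back vowel)
  yaito → yoito   (a→o after a consonant, before a front vowel)
  yoito → yoido   (t→d between vowels (before a back vowel))
So the Domekic cognate is 'yoido'.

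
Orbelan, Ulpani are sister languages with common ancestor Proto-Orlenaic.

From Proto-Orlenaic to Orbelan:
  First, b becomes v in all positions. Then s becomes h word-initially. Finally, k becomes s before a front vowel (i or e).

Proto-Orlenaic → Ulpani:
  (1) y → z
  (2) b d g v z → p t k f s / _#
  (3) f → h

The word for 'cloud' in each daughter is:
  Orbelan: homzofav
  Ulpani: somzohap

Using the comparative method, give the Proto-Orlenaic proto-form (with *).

*somzofab

Position 1: Orbelan has h, Ulpani has s. Taking the neighbouring segments as reconstructed: Orbelan h could go back to *s or *h; Ulpani s can only go back to *s — the one source consistent with every daughter is *s.
Position 8: Orbelan has v, Ulpani has p. Taking the neighbouring segments as reconstructed: Orbelan v could go back to *b or *v; Ulpani p could go back to *p or *b — the one source consistent with every daughter is *b.
Position 6: Orbelan has f, Ulpani has h. Orbelan preserves f here (none of its changes turn any other segment into f), so the proto-segment is *f.
This points to *somzofab. Verify forward in each daughter:
Orbelan: *somzofab
  somzofab → somzofav   [unconditioned shift]
  somzofav → homzofav   [debuccalisation]
  homzofav (rule 3 does not apply)
  giving Orbelan homzofav.
Ulpani: *somzofab > somzofap > somzohap  (by final devoicing, unconditioned shift)
Only *somzofab yields all of Orbelan homzofav, Ulpani somzohap.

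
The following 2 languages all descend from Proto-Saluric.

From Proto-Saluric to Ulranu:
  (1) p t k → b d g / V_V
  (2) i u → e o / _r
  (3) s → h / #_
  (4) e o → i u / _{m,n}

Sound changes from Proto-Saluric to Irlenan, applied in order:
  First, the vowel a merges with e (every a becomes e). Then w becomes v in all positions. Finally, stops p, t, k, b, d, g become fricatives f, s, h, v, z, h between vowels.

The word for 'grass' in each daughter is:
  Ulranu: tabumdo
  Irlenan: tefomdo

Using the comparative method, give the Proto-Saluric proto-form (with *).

Position 3: Ulranu has b, Irlenan has f. Taking the neighbouring segments as reconstructed: Ulranu b could go back to *p or *b; Irlenan f could go back to *p or *f — the one source consistent with every daughter is *p.
Position 2: Ulranu has a, Irlenan has e. Ulranu preserves a here (none of its changes turn any other segment into a), so the proto-segment is *a.
Position 4: Ulranu has u, Irlenan has o. Irlenan preserves o here (none of its changes turn any other segment into o), so the proto-segment is *o.
Verify the candidate proto-form against each daughter:
Ulranu: *tapomdo > tabomdo > tabumdo  (by intervocalic voicing, pre-nasal raising)
Irlenan: *tapomdo > tepomdo > tefomdo  (by vowel merger, intervocalic lenition)
Only *tapomdo yields all of Ulranu tabumdo, Irlenan tefomdo.

*tapomdo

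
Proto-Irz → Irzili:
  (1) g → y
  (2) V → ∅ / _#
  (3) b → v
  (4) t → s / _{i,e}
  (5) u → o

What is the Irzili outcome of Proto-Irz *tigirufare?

Irzili: start from *tigirufare.
  rule 1 (unconditioned shift): tigirufare → tiyirufare
  rule 2 (apocope): tiyirufare → tiyirufar
  rule 3: no change — tiyirufar
  rule 4 (palatalisation): tiyirufar → siyirufar
  rule 5 (vowel merger): siyirufar → siyirofar
  ⇒ Irzili siyirofar

siyirofar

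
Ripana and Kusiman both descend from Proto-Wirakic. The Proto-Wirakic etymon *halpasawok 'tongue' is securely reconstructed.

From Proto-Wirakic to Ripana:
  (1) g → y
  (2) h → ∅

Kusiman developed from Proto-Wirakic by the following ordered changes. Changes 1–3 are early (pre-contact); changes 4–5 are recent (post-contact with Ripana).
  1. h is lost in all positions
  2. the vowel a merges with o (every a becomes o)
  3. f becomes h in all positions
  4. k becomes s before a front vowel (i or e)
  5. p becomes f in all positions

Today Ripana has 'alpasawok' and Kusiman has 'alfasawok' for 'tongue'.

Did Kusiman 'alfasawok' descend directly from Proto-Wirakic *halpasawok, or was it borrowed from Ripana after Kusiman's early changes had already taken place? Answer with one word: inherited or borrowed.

If inherited, *halpasawok would pass through all of Kusiman's changes:
Kusiman: *halpasawok > alpasawok > olposowok > olfosowok  (by h-loss, vowel merger, unconditioned shift)
If borrowed from Ripana 'alpasawok' after the early changes, it would undergo only the recent ones:
  rule 4 (palatalisation): no change (alpasawok)
  rule 5 (unconditioned shift): alpasawok → alfasawok
  ⇒ as a loan: alfasawok
Kusiman 'alfasawok' matches the loan outcome 'alfasawok', not the inherited 'olfosowok' — it skipped the early Kusiman changes, so it was borrowed from Ripana.

borrowed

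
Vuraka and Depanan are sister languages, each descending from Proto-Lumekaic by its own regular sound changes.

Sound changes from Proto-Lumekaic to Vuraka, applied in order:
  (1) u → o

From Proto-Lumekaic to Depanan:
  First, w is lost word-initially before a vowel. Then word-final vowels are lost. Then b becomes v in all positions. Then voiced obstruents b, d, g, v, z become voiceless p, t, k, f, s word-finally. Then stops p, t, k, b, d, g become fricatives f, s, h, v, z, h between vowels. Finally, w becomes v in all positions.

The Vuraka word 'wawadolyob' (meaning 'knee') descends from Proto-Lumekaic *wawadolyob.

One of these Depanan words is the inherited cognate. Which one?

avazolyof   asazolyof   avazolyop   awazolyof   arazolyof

avazolyof

Depanan: *wawadolyob
  wawadolyob → awadolyob   [glide loss]
  awadolyob (rule 2 does not apply)
  awadolyob → awadolyov   [unconditioned shift]
  awadolyov → awadolyof   [final devoicing]
  awadolyof → awazolyof   [intervocalic lenition]
  awazolyof → avazolyof   [unconditioned shift]
  giving Depanan avazolyof.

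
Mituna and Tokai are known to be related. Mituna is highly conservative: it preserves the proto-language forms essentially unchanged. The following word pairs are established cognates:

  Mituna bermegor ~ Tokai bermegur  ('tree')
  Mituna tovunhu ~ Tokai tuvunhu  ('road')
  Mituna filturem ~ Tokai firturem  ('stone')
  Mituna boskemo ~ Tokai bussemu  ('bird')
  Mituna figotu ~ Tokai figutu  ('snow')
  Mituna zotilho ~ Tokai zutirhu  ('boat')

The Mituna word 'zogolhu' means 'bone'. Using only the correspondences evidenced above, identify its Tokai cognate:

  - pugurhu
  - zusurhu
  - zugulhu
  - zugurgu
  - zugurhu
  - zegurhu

boskemo ~ bussemu, figotu ~ figutu — Mituna o corresponds to Tokai u after a consonant, before a consonant other than r, m, n, p, b, f, v.
filturem ~ firturem, zotilho ~ zutirhu — Mituna l corresponds to Tokai r after a vowel, before a consonant other than r, m, n, p, b, f, v.
Applying these to Mituna 'zogolhu':
  zogolhu → zugolhu   (o→u after a consonant, before a consonant other than r, m, n, p, b, f, v)
  zugolhu → zugulhu   (o→u after a consonant, before a consonant other than r, m, n, p, b, f, v)
  zugulhu → zugurhu   (l→r after a vowel, before a consonant other than r, m, n, p, b, f, v)
So the Tokai cognate is 'zugurhu'.

zugurhu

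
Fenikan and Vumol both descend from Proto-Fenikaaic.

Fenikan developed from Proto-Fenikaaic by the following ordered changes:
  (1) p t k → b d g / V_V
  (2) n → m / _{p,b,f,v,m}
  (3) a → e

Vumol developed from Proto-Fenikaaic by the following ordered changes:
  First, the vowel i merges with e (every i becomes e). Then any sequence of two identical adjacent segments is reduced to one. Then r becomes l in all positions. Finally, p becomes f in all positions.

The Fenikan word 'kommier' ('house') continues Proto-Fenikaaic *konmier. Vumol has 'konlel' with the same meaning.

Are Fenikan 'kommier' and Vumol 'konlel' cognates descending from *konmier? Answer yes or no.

Derive the expected Vumol reflex of *konmier:
Vumol: start from *konmier.
  rule 1 (vowel merger): konmier → konmeer
  rule 2 (degemination): konmeer → konmer
  rule 3 (unconditioned shift): konmer → konmel
  rule 4: no change — konmel
  ⇒ Vumol konmel
The regular Vumol reflex would be 'konmel', but the attested form is 'konlel'. The correspondence is irregular, so they are not cognates (the Vumol form has a different source).

no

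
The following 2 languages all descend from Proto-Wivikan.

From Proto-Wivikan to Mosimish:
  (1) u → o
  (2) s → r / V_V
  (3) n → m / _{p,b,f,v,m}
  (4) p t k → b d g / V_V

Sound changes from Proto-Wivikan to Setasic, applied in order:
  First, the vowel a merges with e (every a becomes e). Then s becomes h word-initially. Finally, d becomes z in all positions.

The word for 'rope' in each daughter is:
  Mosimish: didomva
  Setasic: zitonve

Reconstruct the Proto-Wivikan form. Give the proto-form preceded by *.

*ditonva

Position 1: Mosimish has d, Setasic has z. Taking the neighbouring segments as reconstructed: Mosimish d can only go back to *d; Setasic z could go back to *d or *z — the one source consistent with every daughter is *d.
Position 3: Mosimish has d, Setasic has t. Setasic preserves t here (none of its changes turn any other segment into t), so the proto-segment is *t.
Position 7: Mosimish has a, Setasic has e. Mosimish preserves a here (none of its changes turn any other segment into a), so the proto-segment is *a.
Continuing position by position gives *ditonva; check it forward:
Mosimish: *ditonva > ditomva > didomva  (by nasal place assimilation, intervocalic voicing)
Setasic: *ditonva > ditonve > zitonve  (by vowel merger, unconditioned shift)
No other proto-form is consistent with every reflex, so the reconstruction is *ditonva.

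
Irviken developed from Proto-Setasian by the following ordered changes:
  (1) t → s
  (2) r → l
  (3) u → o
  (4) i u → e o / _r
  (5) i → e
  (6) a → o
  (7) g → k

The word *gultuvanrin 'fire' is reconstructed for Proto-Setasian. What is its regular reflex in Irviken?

kolsovonlen

Irviken: start from *gultuvanrin.
  rule 1 (unconditioned shift): gultuvanrin → gulsuvanrin
  rule 2 (unconditioned shift): gulsuvanrin → gulsuvanlin
  rule 3 (vowel merger): gulsuvanlin → golsovanlin
  rule 4: no change — golsovanlin
  rule 5 (vowel merger): golsovanlin → golsovanlen
  rule 6 (vowel merger): golsovanlen → golsovonlen
  rule 7 (unconditioned shift): golsovonlen → kolsovonlen
  ⇒ Irviken kolsovonlen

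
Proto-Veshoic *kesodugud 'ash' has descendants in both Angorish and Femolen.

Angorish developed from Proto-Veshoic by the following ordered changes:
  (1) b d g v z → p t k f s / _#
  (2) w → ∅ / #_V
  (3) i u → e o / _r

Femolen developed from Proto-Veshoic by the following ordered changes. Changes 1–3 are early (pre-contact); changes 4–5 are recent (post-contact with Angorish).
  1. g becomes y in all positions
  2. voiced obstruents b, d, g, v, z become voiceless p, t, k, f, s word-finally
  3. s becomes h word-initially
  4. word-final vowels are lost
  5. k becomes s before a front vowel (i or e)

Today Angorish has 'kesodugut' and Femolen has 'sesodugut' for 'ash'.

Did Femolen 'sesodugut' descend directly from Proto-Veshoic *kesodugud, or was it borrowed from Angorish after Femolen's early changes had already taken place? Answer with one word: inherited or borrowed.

borrowed

If inherited, *kesodugud would pass through all of Femolen's changes:
Femolen: *kesodugud > kesoduyud > kesoduyut > sesoduyut  (by unconditioned shift, final devoicing, palatalisation)
If borrowed from Angorish 'kesodugut' after the early changes, it would undergo only the recent ones:
  rule 4 (apocope): no change (kesodugut)
  rule 5 (palatalisation): kesodugut → sesodugut
  ⇒ as a loan: sesodugut
Femolen 'sesodugut' matches the loan outcome 'sesodugut', not the inherited 'sesoduyut' — it skipped the early Femolen changes, so it was borrowed from Angorish.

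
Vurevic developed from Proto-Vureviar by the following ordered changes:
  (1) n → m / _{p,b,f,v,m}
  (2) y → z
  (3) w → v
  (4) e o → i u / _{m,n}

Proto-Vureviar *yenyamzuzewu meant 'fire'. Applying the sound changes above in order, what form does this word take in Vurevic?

Vurevic: *yenyamzuzewu
  yenyamzuzewu (rule 1 does not apply)
  yenyamzuzewu → zenzamzuzewu   [unconditioned shift]
  zenzamzuzewu → zenzamzuzevu   [unconditioned shift]
  zenzamzuzevu → zinzamzuzevu   [pre-nasal raising]
  giving Vurevic zinzamzuzevu.

zinzamzuzevu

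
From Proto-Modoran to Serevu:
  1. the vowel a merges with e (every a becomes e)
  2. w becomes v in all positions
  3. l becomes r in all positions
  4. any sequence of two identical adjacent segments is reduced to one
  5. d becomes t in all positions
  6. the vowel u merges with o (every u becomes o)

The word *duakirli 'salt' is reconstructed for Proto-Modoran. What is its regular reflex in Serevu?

Serevu: *duakirli > duekirli > duekirri > duekiri > tuekiri > toekiri  (by vowel merger, unconditioned shift, degemination, unconditioned shift, vowel merger)

toekiri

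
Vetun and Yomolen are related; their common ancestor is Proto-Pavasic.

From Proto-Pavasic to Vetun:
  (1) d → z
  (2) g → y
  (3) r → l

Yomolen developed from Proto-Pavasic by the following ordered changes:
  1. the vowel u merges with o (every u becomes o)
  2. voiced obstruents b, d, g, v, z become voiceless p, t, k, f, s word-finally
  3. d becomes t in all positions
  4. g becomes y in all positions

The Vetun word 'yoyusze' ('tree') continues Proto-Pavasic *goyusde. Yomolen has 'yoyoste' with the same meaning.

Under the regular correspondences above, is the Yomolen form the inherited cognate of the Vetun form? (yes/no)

yes

Derive the expected Yomolen reflex of *goyusde:
Yomolen: start from *goyusde.
  rule 1 (vowel merger): goyusde → goyosde
  rule 2: no change — goyosde
  rule 3 (unconditioned shift): goyosde → goyoste
  rule 4 (unconditioned shift): goyoste → yoyoste
  ⇒ Yomolen yoyoste
Yomolen 'yoyoste' matches the regular reflex exactly, so the pair is cognate.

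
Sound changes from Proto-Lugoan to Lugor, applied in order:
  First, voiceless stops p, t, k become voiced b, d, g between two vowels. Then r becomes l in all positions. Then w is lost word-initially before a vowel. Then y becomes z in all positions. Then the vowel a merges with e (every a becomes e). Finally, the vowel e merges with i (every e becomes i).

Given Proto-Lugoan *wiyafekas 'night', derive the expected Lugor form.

izifigis

Lugor: *wiyafekas > wiyafegas > iyafegas > izafegas > izefeges > izifigis  (by intervocalic voicing, glide loss, unconditioned shift, vowel merger, vowel merger)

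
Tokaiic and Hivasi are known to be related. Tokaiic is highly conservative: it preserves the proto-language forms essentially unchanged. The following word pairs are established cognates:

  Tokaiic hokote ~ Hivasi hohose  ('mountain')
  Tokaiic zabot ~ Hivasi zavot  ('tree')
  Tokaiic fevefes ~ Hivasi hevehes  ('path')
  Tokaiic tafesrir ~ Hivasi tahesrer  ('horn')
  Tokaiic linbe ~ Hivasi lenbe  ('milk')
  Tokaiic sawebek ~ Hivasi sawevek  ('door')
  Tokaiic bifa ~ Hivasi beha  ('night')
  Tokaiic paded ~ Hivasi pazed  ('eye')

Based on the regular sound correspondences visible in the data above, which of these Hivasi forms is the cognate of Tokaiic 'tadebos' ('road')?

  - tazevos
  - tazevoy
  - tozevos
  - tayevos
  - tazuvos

paded ~ pazed — Tokaiic d corresponds to Hivasi z between vowels (before a front vowel).
zabot ~ zavot — Tokaiic b corresponds to Hivasi v between vowels (before a back vowel).
Applying these to Tokaiic 'tadebos':
  tadebos → tazebos   (d→z between vowels (before a front vowel))
  tazebos → tazevos   (b→v between vowels (before a back vowel))
So the Hivasi cognate is 'tazevos'.

tazevos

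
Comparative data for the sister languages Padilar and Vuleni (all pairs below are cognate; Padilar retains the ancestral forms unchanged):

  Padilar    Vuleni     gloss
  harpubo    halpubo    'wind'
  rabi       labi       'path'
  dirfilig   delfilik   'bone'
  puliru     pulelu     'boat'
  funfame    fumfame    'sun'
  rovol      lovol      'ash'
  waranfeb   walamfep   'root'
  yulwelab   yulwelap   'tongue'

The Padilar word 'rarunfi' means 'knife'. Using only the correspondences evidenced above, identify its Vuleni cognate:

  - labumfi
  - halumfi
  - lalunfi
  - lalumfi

lalumfi

rabi ~ labi — Padilar r corresponds to Vuleni l word-initially before a back vowel.
puliru ~ pulelu — Padilar r corresponds to Vuleni l between vowels (before a back vowel).
funfame ~ fumfame, waranfeb ~ walamfep — Padilar n corresponds to Vuleni m after a vowel, before a labial obstruent.
Applying these to Padilar 'rarunfi':
  rarunfi → larunfi   (r→l word-initially before a back vowel)
  larunfi → lalunfi   (r→l between vowels (before a back vowel))
  lalunfi → lalumfi   (n→m after a vowel, before a labial obstruent)
So the Vuleni cognate is 'lalumfi'.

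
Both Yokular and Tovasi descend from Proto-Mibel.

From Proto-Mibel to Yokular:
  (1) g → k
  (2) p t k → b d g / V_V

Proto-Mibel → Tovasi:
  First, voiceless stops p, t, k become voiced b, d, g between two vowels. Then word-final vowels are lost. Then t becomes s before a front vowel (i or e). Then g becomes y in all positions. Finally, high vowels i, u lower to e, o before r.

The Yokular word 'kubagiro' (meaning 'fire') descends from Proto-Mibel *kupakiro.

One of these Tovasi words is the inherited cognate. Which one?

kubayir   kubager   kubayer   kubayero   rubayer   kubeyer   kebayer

Tovasi: *kupakiro
  kupakiro → kubagiro   [intervocalic voicing]
  kubagiro → kubagir   [apocope]
  kubagir (rule 3 does not apply)
  kubagir → kubayir   [unconditioned shift]
  kubayir → kubayer   [pre-rhotic lowering]
  giving Tovasi kubayer.
The other candidates each miss or misapply at least one Tovasi change.

kubayer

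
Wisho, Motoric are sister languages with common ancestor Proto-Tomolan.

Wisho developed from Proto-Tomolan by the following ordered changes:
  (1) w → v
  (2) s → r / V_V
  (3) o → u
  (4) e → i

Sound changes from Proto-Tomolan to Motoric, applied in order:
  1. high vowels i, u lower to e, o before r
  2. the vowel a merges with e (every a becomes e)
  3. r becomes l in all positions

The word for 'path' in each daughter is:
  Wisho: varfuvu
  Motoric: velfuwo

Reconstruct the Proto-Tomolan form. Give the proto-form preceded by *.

*varfuwo

Position 3: Wisho has r, Motoric has l. Taking the neighbouring segments as reconstructed: Wisho r can only go back to *r; Motoric l could go back to *l or *r — the one source consistent with every daughter is *r.
Position 2: Wisho has a, Motoric has e. Wisho preserves a here (none of its changes turn any other segment into a), so the proto-segment is *a.
Position 6: Wisho has v, Motoric has w. Motoric preserves w here (none of its changes turn any other segment into w), so the proto-segment is *w.
Verify the candidate proto-form against each daughter:
Wisho: start from *varfuwo.
  rule 1 (unconditioned shift): varfuwo → varfuvo
  rule 2: no change — varfuvo
  rule 3 (vowel merger): varfuvo → varfuvu
  rule 4: no change — varfuvu
  ⇒ Wisho varfuvu
Motoric: *varfuwo
  varfuwo (rule 1 does not apply)
  varfuwo → verfuwo   [vowel merger]
  verfuwo → velfuwo   [unconditioned shift]
  giving Motoric velfuwo.
No other proto-form is consistent with every reflex, so the reconstruction is *varfuwo.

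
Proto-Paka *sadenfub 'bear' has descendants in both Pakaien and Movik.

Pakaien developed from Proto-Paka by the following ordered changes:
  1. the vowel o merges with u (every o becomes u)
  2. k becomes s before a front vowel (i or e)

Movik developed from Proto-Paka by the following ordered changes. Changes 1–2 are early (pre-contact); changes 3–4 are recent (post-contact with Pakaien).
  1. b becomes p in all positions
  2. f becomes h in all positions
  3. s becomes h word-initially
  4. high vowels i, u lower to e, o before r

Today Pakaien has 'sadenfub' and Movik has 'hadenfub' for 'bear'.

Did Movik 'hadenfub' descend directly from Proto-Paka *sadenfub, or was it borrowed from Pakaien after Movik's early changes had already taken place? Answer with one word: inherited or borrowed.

borrowed

If inherited, *sadenfub would pass through all of Movik's changes:
Movik: *sadenfub
  sadenfub → sadenfup   [unconditioned shift]
  sadenfup → sadenhup   [unconditioned shift]
  sadenhup → hadenhup   [debuccalisation]
  hadenhup (rule 4 does not apply)
  giving Movik hadenhup.
If borrowed from Pakaien 'sadenfub' after the early changes, it would undergo only the recent ones:
  rule 3 (debuccalisation): sadenfub → hadenfub
  rule 4 (pre-rhotic lowering): no change (hadenfub)
  ⇒ as a loan: hadenfub
Movik 'hadenfub' matches the loan outcome 'hadenfub', not the inherited 'hadenhup' — it skipped the early Movik changes, so it was borrowed from Pakaien.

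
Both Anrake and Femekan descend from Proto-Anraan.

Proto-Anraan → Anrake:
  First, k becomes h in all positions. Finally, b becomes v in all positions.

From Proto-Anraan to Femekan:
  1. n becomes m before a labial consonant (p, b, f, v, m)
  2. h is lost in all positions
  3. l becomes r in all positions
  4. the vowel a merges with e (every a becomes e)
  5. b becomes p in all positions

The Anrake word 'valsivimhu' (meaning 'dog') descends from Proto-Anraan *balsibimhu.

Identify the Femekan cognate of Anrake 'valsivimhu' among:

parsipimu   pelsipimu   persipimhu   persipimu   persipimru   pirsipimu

persipimu

Femekan: *balsibimhu > balsibimu > barsibimu > bersibimu > persipimu  (by h-loss, unconditioned shift, vowel merger, unconditioned shift)
Only 'persipimu' matches the regular Femekan development of *balsibimhu.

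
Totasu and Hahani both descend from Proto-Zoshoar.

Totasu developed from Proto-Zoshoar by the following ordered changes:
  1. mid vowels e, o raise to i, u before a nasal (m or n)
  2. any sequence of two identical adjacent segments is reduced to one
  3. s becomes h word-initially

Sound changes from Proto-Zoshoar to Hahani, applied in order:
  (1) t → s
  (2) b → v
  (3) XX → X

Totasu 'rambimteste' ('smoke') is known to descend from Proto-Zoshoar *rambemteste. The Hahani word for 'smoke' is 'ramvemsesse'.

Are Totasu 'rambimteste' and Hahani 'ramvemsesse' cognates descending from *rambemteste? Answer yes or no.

no

Derive the expected Hahani reflex of *rambemteste:
Hahani: start from *rambemteste.
  rule 1 (unconditioned shift): rambemteste → rambemsesse
  rule 2 (unconditioned shift): rambemsesse → ramvemsesse
  rule 3 (degemination): ramvemsesse → ramvemsese
  ⇒ Hahani ramvemsese
The regular Hahani reflex would be 'ramvemsese', but the attested form is 'ramvemsesse'. The correspondence is irregular, so they are not cognates (the Hahani form has a different source).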